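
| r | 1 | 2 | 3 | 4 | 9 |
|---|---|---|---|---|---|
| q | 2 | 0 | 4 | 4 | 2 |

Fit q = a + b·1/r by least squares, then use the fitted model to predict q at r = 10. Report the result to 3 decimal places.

q̂ = 2.910

AᵀA·[a, b]ᵀ = Aᵀq reads: 5·a + (79/36)·b = 12;  (79/36)·a + (1861/1296)·b = 41/9.
(Σ1 = 5, Σ1/r = 79/36, Σ1/r·1/r = 1861/1296, Σq = 12, Σ1/r·q = 41/9.)
Determinant 5·(1861/1296) − (79/36)² = 383/162.
a = (12·(1861/1296) − (79/36)·(41/9))/(383/162) = 1172/383; b = (5·(41/9) − (79/36)·12)/(383/162) = -576/383.
At r = 10: q̂ = (1172/383)·(1) + (-576/383)·(1/10) = 5572/1915.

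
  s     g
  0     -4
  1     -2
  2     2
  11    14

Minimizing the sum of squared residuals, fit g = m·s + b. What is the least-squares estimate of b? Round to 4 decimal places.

Forming MᵀM = [[126, 14]; [14, 4]] and Mᵀg = [156, 10]ᵀ gives MᵀM·[m, b]ᵀ = Mᵀg.
det = 126·4 − 14² = 308.
m = (156·4 − 14·10)/308 = 11/7; b = (126·10 − 14·156)/308 = -3.

b = -3.0000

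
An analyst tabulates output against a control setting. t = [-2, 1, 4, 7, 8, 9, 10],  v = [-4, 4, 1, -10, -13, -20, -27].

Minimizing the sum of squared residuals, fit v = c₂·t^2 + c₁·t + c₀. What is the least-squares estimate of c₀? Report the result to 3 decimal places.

The normal equations are: 23331·c₂ + 2641·c₁ + 315·c₀ = -5638;  2641·c₂ + 315·c₁ + 37·c₀ = -608;  315·c₂ + 37·c₁ + 7·c₀ = -69.
(Σt^2·t^2 = 23331, Σt^2·t = 2641, Σt^2 = 315, Σt·t = 315, Σt = 37, Σ1 = 7, Σt^2·v = -5638, Σt·v = -608, Σv = -69.)
Inverting the 3×3 Gram matrix, [c₂, c₁, c₀]ᵀ = [-113865/246596, 61171/35228, 214933/123298]ᵀ.

c₀ = 1.743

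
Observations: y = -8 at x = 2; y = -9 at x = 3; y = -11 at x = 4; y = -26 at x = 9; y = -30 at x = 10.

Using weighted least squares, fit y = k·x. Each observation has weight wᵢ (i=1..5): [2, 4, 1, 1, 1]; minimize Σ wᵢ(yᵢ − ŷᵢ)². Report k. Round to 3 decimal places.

Compute the Gram sums: Σwᵢ·x·x = 241.
For AᵀWy: Σwᵢ·x·y = -718.
Normal equations: [[241]]·[k]ᵀ = [-718]ᵀ.
k = (-718)/241 = -2.97925.

k = -2.979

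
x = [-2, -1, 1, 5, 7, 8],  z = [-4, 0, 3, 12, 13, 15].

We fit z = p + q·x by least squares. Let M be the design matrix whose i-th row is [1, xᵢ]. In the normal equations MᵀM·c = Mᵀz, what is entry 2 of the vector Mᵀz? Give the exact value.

282

Entry 2 ↔ basis x, so (Mᵀz)_{2} = Σᵢ (x)·zᵢ = (-2)·(-4) + (-1)·(0) + (1)·(3) + (5)·(12) + (7)·(13) + (8)·(15) = 282.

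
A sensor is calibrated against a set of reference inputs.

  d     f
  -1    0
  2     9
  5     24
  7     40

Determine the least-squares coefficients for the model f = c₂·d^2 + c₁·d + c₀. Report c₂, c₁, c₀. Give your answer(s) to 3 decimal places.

c₂ = 0.433, c₁ = 2.346, c₀ = 2.071

From the data, Σd^2·d^2 = 3043, Σd^2·d = 475, Σd^2 = 79, Σd·d = 79, Σd = 13, Σ1 = 4.
And Σd^2·f = 2596, Σd·f = 418, Σf = 73.
MᵀM·[c₂, c₁, c₀]ᵀ = Mᵀf becomes [[3043, 475, 79]; [475, 79, 13]; [79, 13, 4]]·[c₂, c₁, c₀]ᵀ = [2596, 418, 73]ᵀ.
Inverting the 3×3 Gram matrix, [c₂, c₁, c₀]ᵀ = [55/127, 298/127, 263/127]ᵀ.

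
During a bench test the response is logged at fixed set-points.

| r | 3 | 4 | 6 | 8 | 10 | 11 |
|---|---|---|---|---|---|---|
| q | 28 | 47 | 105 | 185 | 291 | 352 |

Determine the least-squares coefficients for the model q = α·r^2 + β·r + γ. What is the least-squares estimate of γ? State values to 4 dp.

γ = 5.2308

Normal-equation sums: Σr^2·r^2 = 30370, Σr^2·r = 3150, Σr^2 = 346, Σr·r = 346, Σr = 42, Σ1 = 6.
Moment sums: Σr^2·q = 88316, Σr·q = 9164, Σq = 1008.
Row-reducing yields α = 3, β = -19/13, γ = 68/13.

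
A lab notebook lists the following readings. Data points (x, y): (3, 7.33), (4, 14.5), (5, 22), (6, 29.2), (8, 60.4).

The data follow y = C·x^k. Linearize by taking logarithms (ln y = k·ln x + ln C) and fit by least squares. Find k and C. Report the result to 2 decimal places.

Taking logs, ln y = k·ln x + ln C, so regress ln y on ln x.
XᵀX = [[13.2535, 7.9655]; [7.9655, 5]], rhs = [25.4439, 15.2323]ᵀ  (here Σln x = 7.9655, Σ(ln x)² = 13.2535, Σln y = 15.2323, Σln x·ln y = 25.4439).
Solving (det = 2.8177): k = 2.08877, ln C = -0.28117, so C = exp(-0.28117) = 0.75490.

k = 2.09, C = 0.75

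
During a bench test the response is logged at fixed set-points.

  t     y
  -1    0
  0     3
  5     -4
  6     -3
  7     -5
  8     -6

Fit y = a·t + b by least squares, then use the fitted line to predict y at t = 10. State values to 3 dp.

Sums needed: Σt·t = 175, Σt = 25, Σ1 = 6.
For Aᵀy: Σt·y = -121, Σy = -15.
Normal equations: [[175, 25]; [25, 6]]·[a, b]ᵀ = [-121, -15]ᵀ.
det = 175·6 − 25² = 425.
a = ((-121)·6 − 25·(-15))/425 = -351/425; b = (175·(-15) − 25·(-121))/425 = 16/17.
At t = 10: ŷ = (-351/425)·(10) + (16/17)·(1) = -622/85.

ŷ = -7.318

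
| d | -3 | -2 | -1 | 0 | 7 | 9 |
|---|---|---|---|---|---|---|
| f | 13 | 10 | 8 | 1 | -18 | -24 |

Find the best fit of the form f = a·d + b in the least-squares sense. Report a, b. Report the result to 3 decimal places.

a = -3.081, b = 3.469

Sums needed: Σd·d = 144, Σd = 10, Σ1 = 6.
For Aᵀf: Σd·f = -409, Σf = -10.
Normal equations: [[144, 10]; [10, 6]]·[a, b]ᵀ = [-409, -10]ᵀ.
Eliminating b: 6·(row 1) − 10·(row 2) gives 764·a = 6·(-409) − 10·(-10) = -2354, so a = -1177/382.
Then b = ((-10) − 10·(-1177/382))/6 = 1325/382.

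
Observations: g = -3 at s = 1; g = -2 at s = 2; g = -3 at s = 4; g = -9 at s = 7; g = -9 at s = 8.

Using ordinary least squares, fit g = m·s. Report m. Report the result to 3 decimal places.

Sums needed: Σs·s = 134.
And Σs·g = -154.
Normal equations: [[134]]·[m]ᵀ = [-154]ᵀ.
m = (-154)/134 = -1.14925.

m = -1.149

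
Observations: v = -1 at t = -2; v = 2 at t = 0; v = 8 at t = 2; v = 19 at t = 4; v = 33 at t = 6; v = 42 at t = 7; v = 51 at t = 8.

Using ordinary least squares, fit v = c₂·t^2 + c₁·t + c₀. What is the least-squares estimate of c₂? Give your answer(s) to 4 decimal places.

c₂ = 0.4800

The normal equations are: 8081·c₂ + 1135·c₁ + 173·c₀ = 6842;  1135·c₂ + 173·c₁ + 25·c₀ = 994;  173·c₂ + 25·c₁ + 7·c₀ = 154.
Solving the 3×3 system (Gaussian elimination) gives c₂ = 14318/29827, c₁ = 69746/29827, c₀ = 7606/4261.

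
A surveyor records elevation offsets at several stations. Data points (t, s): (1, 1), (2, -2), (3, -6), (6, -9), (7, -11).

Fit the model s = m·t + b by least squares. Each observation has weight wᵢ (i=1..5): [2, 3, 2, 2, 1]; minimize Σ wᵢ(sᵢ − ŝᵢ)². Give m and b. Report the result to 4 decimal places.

Compute the Gram sums: Σwᵢ·t·t = 153, Σwᵢ·t = 33, Σwᵢ·1 = 10.
And Σwᵢ·t·s = -231, Σwᵢ·s = -45.
So XᵀWX·[m, b]ᵀ = XᵀWs: [[153, 33]; [33, 10]]·[m, b]ᵀ = [-231, -45]ᵀ.
det = 153·10 − 33² = 441.
m = ((-231)·10 − 33·(-45))/441 = -275/147; b = (153·(-45) − 33·(-231))/441 = 82/49.

m = -1.8707, b = 1.6735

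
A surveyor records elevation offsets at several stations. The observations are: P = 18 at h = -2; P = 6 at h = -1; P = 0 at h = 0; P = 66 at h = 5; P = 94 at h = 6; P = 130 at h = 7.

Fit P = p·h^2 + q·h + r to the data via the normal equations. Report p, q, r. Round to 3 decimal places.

p = 2.932, q = -2.056, r = 1.268

With design matrix X, XᵀX = [[4339, 675, 115]; [675, 115, 15]; [115, 15, 6]] and XᵀP = [11482, 1762, 314]ᵀ.
Solving the 3×3 system (Gaussian elimination) gives p = 217/74, q = -23579/11470, r = 1454/1147.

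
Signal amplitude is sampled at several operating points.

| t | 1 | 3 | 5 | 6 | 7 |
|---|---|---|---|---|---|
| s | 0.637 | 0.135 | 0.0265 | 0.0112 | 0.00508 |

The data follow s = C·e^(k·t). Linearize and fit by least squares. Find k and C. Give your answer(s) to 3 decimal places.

k = -0.809, C = 1.472

Linearized form: ln s = k·t + ln C. From the 5 transformed points,
Σt = 22.0000, Σ(t)² = 120.0000, Σln s = -15.8584, Σt·ln s = -88.5396.
Normal system: [[120.0000, 22.0000]; [22.0000, 5]]·[k, ln C]ᵀ = [-88.5396, -15.8584]ᵀ.
Δ = 120.0000·5 − (22.0000)² = 116.0000; k = (-88.5396·5 − 22.0000·-15.8584)/116.0000 = -0.80874, ln C = (120.0000·-15.8584 − 22.0000·-88.5396)/116.0000 = 0.38680, so C = exp(0.38680) = 1.47226.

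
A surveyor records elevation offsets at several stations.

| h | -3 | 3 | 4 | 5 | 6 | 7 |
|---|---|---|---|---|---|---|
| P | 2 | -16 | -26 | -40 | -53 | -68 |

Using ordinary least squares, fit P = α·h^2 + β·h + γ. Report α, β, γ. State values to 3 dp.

Setting ∂/∂α … = 0 gives: 4740·α + 748·β + 144·γ = -6782;  748·α + 144·β + 22·γ = -1152;  144·α + 22·β + 6·γ = -201.
(Σh^2·h^2 = 4740, Σh^2·h = 748, Σh^2 = 144, Σh·h = 144, Σh = 22, Σ1 = 6, Σh^2·P = -6782, Σh·P = -1152, ΣP = -201.)
Solving the 3×3 system (Gaussian elimination) gives α = -2453/2469, β = -5105/1646, γ = 4238/2469.

α = -0.994, β = -3.101, γ = 1.716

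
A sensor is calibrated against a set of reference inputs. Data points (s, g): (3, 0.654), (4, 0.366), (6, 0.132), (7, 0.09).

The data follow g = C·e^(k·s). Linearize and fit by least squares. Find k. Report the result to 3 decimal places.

k = -0.499

With ln gᵢ as the transformed response and sᵢ as the regressor:
Sums: Σs = 20.0000, Σ(s)² = 110.0000, Σln g = -5.8627, Σs·ln g = -34.2998.
Normal system: [[110.0000, 20.0000]; [20.0000, 4]]·[k, ln C]ᵀ = [-34.2998, -5.8627]ᵀ.
Δ = 110.0000·4 − (20.0000)² = 40.0000; k = (-34.2998·4 − 20.0000·-5.8627)/40.0000 = -0.49864, ln C = (110.0000·-5.8627 − 20.0000·-34.2998)/40.0000 = 1.02755.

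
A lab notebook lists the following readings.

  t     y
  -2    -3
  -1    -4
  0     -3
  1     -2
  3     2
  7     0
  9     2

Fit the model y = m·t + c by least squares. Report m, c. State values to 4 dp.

m = 0.4959, c = -2.3471

Forming XᵀX = [[145, 17]; [17, 7]] and Xᵀy = [32, -8]ᵀ gives XᵀX·[m, c]ᵀ = Xᵀy.
det = 145·7 − 17² = 726.
m = (32·7 − 17·(-8))/726 = 60/121; c = (145·(-8) − 17·32)/726 = -284/121.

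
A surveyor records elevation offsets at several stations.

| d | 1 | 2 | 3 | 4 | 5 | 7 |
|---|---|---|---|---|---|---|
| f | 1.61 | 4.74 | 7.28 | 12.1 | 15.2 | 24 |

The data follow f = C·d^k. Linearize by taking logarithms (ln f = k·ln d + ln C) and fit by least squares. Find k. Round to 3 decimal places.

With ln fᵢ as the transformed response and ln dᵢ as the regressor:
Σln d = 6.7334, Σ(ln d)² = 9.9861, Σln f = 12.4100, Σln d·ln f = 17.2797.
Equations: 9.9861·k + 6.7334·ln C = 17.2797;  6.7334·k + 6·ln C = 12.4100.
Δ = 9.9861·6 − (6.7334)² = 14.5777; k = (17.2797·6 − 6.7334·12.4100)/14.5777 = 1.37999, ln C = (9.9861·12.4100 − 6.7334·17.2797)/14.5777 = 0.51965.

k = 1.380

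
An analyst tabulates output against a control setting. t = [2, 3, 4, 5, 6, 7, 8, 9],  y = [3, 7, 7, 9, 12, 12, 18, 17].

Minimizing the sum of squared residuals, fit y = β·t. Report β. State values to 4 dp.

β = 1.9472

From the data, Σt·t = 284.
For Xᵀy: Σt·y = 553.
XᵀX·[β]ᵀ = Xᵀy becomes [[284]]·[β]ᵀ = [553]ᵀ.
Hence β = 553 / 284 ≈ 1.94718.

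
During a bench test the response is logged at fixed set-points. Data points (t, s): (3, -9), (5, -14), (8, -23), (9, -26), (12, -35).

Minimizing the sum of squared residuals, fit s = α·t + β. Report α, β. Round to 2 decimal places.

α = -2.91, β = 0.14

Compute the Gram sums: Σt·t = 323, Σt = 37, Σ1 = 5.
Moment sums: Σt·s = -935, Σs = -107.
Eliminating β: 5·(row 1) − 37·(row 2) gives 246·α = 5·(-935) − 37·(-107) = -716, so α = -358/123.
Then β = ((-107) − 37·(-358/123))/5 = 17/123.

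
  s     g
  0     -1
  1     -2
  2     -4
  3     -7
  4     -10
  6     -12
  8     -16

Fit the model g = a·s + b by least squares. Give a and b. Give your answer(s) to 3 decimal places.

Entries of MᵀM: Σs·s = 130, Σs = 24, Σ1 = 7.
Right-hand side: Σs·g = -271, Σg = -52.
So MᵀM·[a, b]ᵀ = Mᵀg: [[130, 24]; [24, 7]]·[a, b]ᵀ = [-271, -52]ᵀ.
Determinant 130·7 − 24² = 334.
a = ((-271)·7 − 24·(-52))/334 = -649/334; b = (130·(-52) − 24·(-271))/334 = -128/167.

a = -1.943, b = -0.766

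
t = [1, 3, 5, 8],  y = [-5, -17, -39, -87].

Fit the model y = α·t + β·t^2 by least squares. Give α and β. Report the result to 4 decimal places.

α = -2.7734, β = -1.0112

The normal equations are: 99·α + 665·β = -947;  665·α + 4803·β = -6701.
Determinant 99·4803 − 665² = 33272.
α = ((-947)·4803 − 665·(-6701))/33272 = -23069/8318; β = (99·(-6701) − 665·(-947))/33272 = -8411/8318.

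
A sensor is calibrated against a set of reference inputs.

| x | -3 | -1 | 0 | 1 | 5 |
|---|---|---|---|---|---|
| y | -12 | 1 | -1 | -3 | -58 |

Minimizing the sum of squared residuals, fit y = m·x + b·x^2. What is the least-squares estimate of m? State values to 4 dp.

m = -1.8751

MᵀM·[m, b]ᵀ = Mᵀy reads: 36·m + 98·b = -258;  98·m + 708·b = -1560.
Eliminating b: 708·(row 1) − 98·(row 2) gives 15884·m = 708·(-258) − 98·(-1560) = -29784, so m = -7446/3971.
Then b = ((-1560) − 98·(-7446/3971))/708 = -7719/3971.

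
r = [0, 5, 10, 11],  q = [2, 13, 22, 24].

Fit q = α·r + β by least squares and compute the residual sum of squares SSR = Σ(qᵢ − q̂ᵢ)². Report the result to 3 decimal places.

With design matrix A, AᵀA = [[246, 26]; [26, 4]] and Aᵀq = [549, 61]ᵀ.
Determinant 246·4 − 26² = 308.
α = (549·4 − 26·61)/308 = 305/154; β = (246·61 − 26·549)/308 = 183/77.
Residuals: -29/77, 111/154, -2/11, -25/154; SSR = 111/154.

SSR = 0.721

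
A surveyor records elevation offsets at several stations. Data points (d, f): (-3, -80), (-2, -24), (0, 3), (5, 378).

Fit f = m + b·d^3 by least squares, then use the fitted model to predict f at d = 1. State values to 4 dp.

f̂ = 4.4654

Entries of MᵀM: Σ1 = 4, Σd^3 = 90, Σd^3·d^3 = 16418.
And Σf = 277, Σd^3·f = 49602.
MᵀM·[m, b]ᵀ = Mᵀf becomes [[4, 90]; [90, 16418]]·[m, b]ᵀ = [277, 49602]ᵀ.
Eliminating b: 16418·(row 1) − 90·(row 2) gives 57572·m = 16418·277 − 90·49602 = 83606, so m = 41803/28786.
Then b = (49602 − 90·(41803/28786))/16418 = 86739/28786.
At d = 1: f̂ = (41803/28786)·(1) + (86739/28786)·(1) = 64271/14393.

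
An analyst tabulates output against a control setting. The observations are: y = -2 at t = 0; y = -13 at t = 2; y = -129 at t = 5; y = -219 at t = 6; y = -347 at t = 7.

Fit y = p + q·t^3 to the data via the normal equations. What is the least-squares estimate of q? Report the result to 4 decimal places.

From the data, Σ1 = 5, Σt^3 = 692, Σt^3·t^3 = 179994.
For Mᵀy: Σy = -710, Σt^3·y = -182554.
Normal equations: [[5, 692]; [692, 179994]]·[p, q]ᵀ = [-710, -182554]ᵀ.
Determinant 5·179994 − 692² = 421106.
p = ((-710)·179994 − 692·(-182554))/421106 = -734186/210553; q = (5·(-182554) − 692·(-710))/421106 = -210725/210553.

q = -1.0008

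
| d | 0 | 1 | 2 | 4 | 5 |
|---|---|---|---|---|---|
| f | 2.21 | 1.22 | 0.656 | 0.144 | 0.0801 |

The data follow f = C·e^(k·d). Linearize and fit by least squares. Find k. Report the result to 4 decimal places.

Taking logs, ln f = k·d + ln C, so regress ln f on d.
Σd = 12.0000, Σ(d)² = 46.0000, Σln f = -3.8922, Σd·ln f = -21.0185.
Equations: 46.0000·k + 12.0000·ln C = -21.0185;  12.0000·k + 5·ln C = -3.8922.
Solving (det = 86.0000): k = -0.67891, ln C = 0.85095.

k = -0.6789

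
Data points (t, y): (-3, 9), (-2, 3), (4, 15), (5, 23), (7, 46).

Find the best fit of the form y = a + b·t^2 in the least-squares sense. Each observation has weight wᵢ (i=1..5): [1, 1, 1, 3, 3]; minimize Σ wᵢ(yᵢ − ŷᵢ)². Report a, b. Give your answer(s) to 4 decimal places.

a = -0.3184, b = 0.9437

Sums needed: Σwᵢ·1 = 9, Σwᵢ·t^2 = 251, Σwᵢ·t^2·t^2 = 9431.
For MᵀWy: Σwᵢ·y = 234, Σwᵢ·t^2·y = 8820.
Normal equations: [[9, 251]; [251, 9431]]·[a, b]ᵀ = [234, 8820]ᵀ.
Determinant 9·9431 − 251² = 21878.
a = (234·9431 − 251·8820)/21878 = -3483/10939; b = (9·8820 − 251·234)/21878 = 10323/10939.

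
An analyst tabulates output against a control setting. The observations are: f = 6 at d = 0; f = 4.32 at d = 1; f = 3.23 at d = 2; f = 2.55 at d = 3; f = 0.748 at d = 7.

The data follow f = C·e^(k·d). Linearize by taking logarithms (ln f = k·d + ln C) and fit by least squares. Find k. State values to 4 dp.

k = -0.2947

With ln fᵢ as the transformed response and dᵢ as the regressor:
Σd = 13.0000, Σ(d)² = 63.0000, Σln f = 5.0732, Σd·ln f = 4.5840.
Equations: 63.0000·k + 13.0000·ln C = 4.5840;  13.0000·k + 5·ln C = 5.0732.
Solving (det = 146.0000): k = -0.29474, ln C = 1.78097.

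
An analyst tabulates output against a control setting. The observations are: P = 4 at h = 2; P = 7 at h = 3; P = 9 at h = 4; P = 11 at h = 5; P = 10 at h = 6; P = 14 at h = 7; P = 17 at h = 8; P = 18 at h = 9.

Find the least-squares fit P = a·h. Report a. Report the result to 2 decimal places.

The normal system AᵀA·[a]ᵀ = AᵀP is [[284]]·[a]ᵀ = [576]ᵀ.
a = 576/284 = 2.02817.

a = 2.03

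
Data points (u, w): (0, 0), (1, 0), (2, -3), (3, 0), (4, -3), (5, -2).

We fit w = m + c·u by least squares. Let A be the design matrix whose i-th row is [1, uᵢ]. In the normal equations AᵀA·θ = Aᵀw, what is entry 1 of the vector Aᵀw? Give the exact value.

Entry 1 ↔ basis 1, so (Aᵀw)_{1} = Σᵢ wᵢ = (1)·(0) + (1)·(0) + (1)·(-3) + (1)·(0) + (1)·(-3) + (1)·(-2) = -8.

-8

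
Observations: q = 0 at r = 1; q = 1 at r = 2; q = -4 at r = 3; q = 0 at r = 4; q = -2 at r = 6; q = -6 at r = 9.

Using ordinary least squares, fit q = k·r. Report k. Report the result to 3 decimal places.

k = -0.517

The normal equations are: 147·k = -76.
k = (-76)/147 = -0.517007.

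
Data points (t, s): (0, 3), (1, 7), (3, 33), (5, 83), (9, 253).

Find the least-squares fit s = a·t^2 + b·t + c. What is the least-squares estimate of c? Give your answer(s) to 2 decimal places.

With design matrix X, XᵀX = [[7268, 882, 116]; [882, 116, 18]; [116, 18, 5]] and Xᵀs = [22872, 2798, 379]ᵀ.
Solving the 3×3 system (Gaussian elimination) gives a = 68864/23331, b = 9550/7777, c = 6155/2121.

c = 2.90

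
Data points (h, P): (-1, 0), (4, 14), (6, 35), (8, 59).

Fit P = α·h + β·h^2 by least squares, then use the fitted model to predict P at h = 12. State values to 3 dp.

P̂ = 132.161

The normal equations are: 117·α + 791·β = 738;  791·α + 5649·β = 5260.
(Σh·h = 117, Σh·h^2 = 791, Σh^2·h^2 = 5649, Σh·P = 738, Σh^2·P = 5260.)
det = 117·5649 − 791² = 35252.
α = (738·5649 − 791·5260)/35252 = 593/2518; β = (117·5260 − 791·738)/35252 = 15831/17626.
At h = 12: P̂ = (593/2518)·(12) + (15831/17626)·(144) = 1164738/8813.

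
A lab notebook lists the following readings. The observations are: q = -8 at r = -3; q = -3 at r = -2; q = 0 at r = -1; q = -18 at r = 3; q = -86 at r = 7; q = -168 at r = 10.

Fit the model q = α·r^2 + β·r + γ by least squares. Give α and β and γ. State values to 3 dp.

From the data, Σr^2·r^2 = 12580, Σr^2·r = 1334, Σr^2 = 172, Σr·r = 172, Σr = 14, Σ1 = 6.
Right-hand side: Σr^2·q = -21260, Σr·q = -2306, Σq = -283.
Inverting the 3×3 Gram matrix, [α, β, γ]ᵀ = [-89101/58782, -48926/29391, 33/194]ᵀ.

α = -1.516, β = -1.665, γ = 0.170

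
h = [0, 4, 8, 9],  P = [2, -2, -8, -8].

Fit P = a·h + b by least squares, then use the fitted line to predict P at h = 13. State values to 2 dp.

P̂ = -13.16

Compute the Gram sums: Σh·h = 161, Σh = 21, Σ1 = 4.
For XᵀP: Σh·P = -144, ΣP = -16.
So XᵀX·[a, b]ᵀ = XᵀP: [[161, 21]; [21, 4]]·[a, b]ᵀ = [-144, -16]ᵀ.
det = 161·4 − 21² = 203.
a = ((-144)·4 − 21·(-16))/203 = -240/203; b = (161·(-16) − 21·(-144))/203 = 64/29.
At h = 13: P̂ = (-240/203)·(13) + (64/29)·(1) = -2672/203.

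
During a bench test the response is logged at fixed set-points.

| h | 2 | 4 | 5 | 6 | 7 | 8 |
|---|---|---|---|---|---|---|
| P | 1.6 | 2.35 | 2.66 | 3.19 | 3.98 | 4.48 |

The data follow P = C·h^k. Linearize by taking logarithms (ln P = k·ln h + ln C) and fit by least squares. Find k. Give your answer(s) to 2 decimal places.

k = 0.73

Taking logs, ln P = k·ln h + ln C, so regress ln P on ln h.
Over the data: Σln h = 9.5060, Σ(ln h)² = 16.3136, Σln P = 6.3437, Σln h·ln P = 10.9695.
Normal system: [[16.3136, 9.5060]; [9.5060, 6]]·[k, ln C]ᵀ = [10.9695, 6.3437]ᵀ.
Slope k = (n·Σln h·ln P − Σln h·Σln P)/(n·Σ(ln h)² − (Σln h)²) = (6·10.9695 − 9.5060·6.3437)/7.5177 = 0.73349; ln C = (Σln P − k·Σln h)/n = -0.10482.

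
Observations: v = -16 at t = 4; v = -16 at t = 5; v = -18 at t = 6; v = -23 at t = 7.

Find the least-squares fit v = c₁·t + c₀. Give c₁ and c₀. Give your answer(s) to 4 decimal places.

c₁ = -2.3000, c₀ = -5.6000

The normal system AᵀA·[c₁, c₀]ᵀ = Aᵀv is [[126, 22]; [22, 4]]·[c₁, c₀]ᵀ = [-413, -73]ᵀ.
Determinant 126·4 − 22² = 20.
c₁ = ((-413)·4 − 22·(-73))/20 = -23/10; c₀ = (126·(-73) − 22·(-413))/20 = -28/5.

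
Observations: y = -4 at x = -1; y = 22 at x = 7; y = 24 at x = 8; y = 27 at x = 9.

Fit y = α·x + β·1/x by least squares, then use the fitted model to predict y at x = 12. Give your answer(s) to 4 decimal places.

Compute the Gram sums: Σx·x = 195, Σx·1/x = 4, Σ1/x·1/x = 266305/254016.
And Σx·y = 593, Σ1/x·y = 92/7.
AᵀA·[α, β]ᵀ = Aᵀy becomes [[195, 4]; [4, 266305/254016]]·[α, β]ᵀ = [593, 92/7]ᵀ.
Δ = 195·(266305/254016) − 4² = 15955073/84672.
α = (593·(266305/254016) − 4·(92/7))/(15955073/84672) = 144564881/47865219; β = (195·(92/7) − 4·593)/(15955073/84672) = 16160256/15955073.
At x = 12: ŷ = (144564881/47865219)·(12) + (16160256/15955073)·(1/12) = 579606212/15955073.

ŷ = 36.3274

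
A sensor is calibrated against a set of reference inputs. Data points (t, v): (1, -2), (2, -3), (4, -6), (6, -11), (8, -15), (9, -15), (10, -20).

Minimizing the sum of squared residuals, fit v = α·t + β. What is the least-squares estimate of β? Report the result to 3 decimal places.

β = 0.732

Forming AᵀA = [[302, 40]; [40, 7]] and Aᵀv = [-553, -72]ᵀ gives AᵀA·[α, β]ᵀ = Aᵀv.
Δ = 302·7 − 40² = 514.
α = ((-553)·7 − 40·(-72))/514 = -991/514; β = (302·(-72) − 40·(-553))/514 = 188/257.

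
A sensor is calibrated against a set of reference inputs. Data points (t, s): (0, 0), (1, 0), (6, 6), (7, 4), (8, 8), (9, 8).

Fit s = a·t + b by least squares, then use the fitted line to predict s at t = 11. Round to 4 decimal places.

ŝ = 9.7412

Entries of XᵀX: Σt·t = 231, Σt = 31, Σ1 = 6.
For Xᵀs: Σt·s = 200, Σs = 26.
XᵀX·[a, b]ᵀ = Xᵀs becomes [[231, 31]; [31, 6]]·[a, b]ᵀ = [200, 26]ᵀ.
det = 231·6 − 31² = 425.
a = (200·6 − 31·26)/425 = 394/425; b = (231·26 − 31·200)/425 = -194/425.
At t = 11: ŝ = (394/425)·(11) + (-194/425)·(1) = 828/85.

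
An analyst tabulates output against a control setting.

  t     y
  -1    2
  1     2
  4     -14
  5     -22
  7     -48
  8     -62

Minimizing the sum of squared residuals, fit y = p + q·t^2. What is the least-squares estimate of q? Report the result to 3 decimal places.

q = -1.022

Compute the Gram sums: Σ1 = 6, Σt^2 = 156, Σt^2·t^2 = 7380.
Moment sums: Σy = -142, Σt^2·y = -7090.
So AᵀA·[p, q]ᵀ = Aᵀy: [[6, 156]; [156, 7380]]·[p, q]ᵀ = [-142, -7090]ᵀ.
det = 6·7380 − 156² = 19944.
p = ((-142)·7380 − 156·(-7090))/19944 = 2420/831; q = (6·(-7090) − 156·(-142))/19944 = -1699/1662.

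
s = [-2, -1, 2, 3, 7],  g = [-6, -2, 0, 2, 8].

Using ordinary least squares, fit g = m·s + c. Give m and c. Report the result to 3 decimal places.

Compute the Gram sums: Σs·s = 67, Σs = 9, Σ1 = 5.
For Aᵀg: Σs·g = 76, Σg = 2.
So AᵀA·[m, c]ᵀ = Aᵀg: [[67, 9]; [9, 5]]·[m, c]ᵀ = [76, 2]ᵀ.
Eliminating c: 5·(row 1) − 9·(row 2) gives 254·m = 5·76 − 9·2 = 362, so m = 181/127.
Then c = (2 − 9·(181/127))/5 = -275/127.

m = 1.425, c = -2.165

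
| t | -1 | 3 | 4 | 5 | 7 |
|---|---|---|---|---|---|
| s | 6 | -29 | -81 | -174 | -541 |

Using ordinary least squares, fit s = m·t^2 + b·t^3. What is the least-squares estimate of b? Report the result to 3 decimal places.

b = -2.003

Compute the Gram sums: Σt^2·t^2 = 3364, Σt^2·t^3 = 21198, Σt^3·t^3 = 138100.
And Σt^2·s = -32410, Σt^3·s = -213286.
Normal equations: [[3364, 21198]; [21198, 138100]]·[m, b]ᵀ = [-32410, -213286]ᵀ.
det = 3364·138100 − 21198² = 15213196.
m = ((-32410)·138100 − 21198·(-213286))/15213196 = 11353907/3803299; b = (3364·(-213286) − 21198·(-32410))/15213196 = -7616731/3803299.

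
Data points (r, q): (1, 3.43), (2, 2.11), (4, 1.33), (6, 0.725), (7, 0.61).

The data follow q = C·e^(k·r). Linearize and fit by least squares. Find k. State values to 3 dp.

k = -0.281

Taking logs, ln q = k·r + ln C, so regress ln q on r.
AᵀA = [[106.0000, 20.0000]; [20.0000, 5]], rhs = [-1.5229, 1.4485]ᵀ  (here Σr = 20.0000, Σ(r)² = 106.0000, Σln q = 1.4485, Σr·ln q = -1.5229).
Solving (det = 130.0000): k = -0.28143, ln C = 1.41542.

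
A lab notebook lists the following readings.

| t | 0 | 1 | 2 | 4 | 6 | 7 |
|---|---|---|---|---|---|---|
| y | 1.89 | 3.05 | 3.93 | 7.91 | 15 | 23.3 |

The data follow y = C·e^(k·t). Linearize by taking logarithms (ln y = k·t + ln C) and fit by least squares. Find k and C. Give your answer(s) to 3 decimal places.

k = 0.346, C = 1.991

With ln yᵢ as the transformed response and tᵢ as the regressor:
Σt = 20.0000, Σ(t)² = 106.0000, Σln y = 11.0450, Σt·ln y = 50.4124.
Equations: 106.0000·k + 20.0000·ln C = 50.4124;  20.0000·k + 6·ln C = 11.0450.
Δ = 106.0000·6 − (20.0000)² = 236.0000; k = (50.4124·6 − 20.0000·11.0450)/236.0000 = 0.34566, ln C = (106.0000·11.0450 − 20.0000·50.4124)/236.0000 = 0.68865, so C = exp(0.68865) = 1.99102.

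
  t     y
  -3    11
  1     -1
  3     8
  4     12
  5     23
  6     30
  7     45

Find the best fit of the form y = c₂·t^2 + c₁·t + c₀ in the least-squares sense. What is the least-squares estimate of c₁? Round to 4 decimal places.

From the data, Σt^2·t^2 = 4741, Σt^2·t = 749, Σt^2 = 145, Σt·t = 145, Σt = 23, Σ1 = 7.
Right-hand side: Σt^2·y = 4222, Σt·y = 648, Σy = 128.
Normal equations: [[4741, 749, 145]; [749, 145, 23]; [145, 23, 7]]·[c₂, c₁, c₀]ᵀ = [4222, 648, 128]ᵀ.
Solving the 3×3 system (Gaussian elimination) gives c₂ = 1307/1287, c₁ = -2746/3861, c₀ = -1597/3861.

c₁ = -0.7112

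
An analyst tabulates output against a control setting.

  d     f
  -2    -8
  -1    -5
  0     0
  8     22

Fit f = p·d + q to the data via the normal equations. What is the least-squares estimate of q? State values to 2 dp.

Setting ∂/∂p … = 0 gives: 69·p + 5·q = 197;  5·p + 4·q = 9.
(Σd·d = 69, Σd = 5, Σ1 = 4, Σd·f = 197, Σf = 9.)
Eliminating q: 4·(row 1) − 5·(row 2) gives 251·p = 4·197 − 5·9 = 743, so p = 743/251.
Then q = (9 − 5·(743/251))/4 = -364/251.

q = -1.45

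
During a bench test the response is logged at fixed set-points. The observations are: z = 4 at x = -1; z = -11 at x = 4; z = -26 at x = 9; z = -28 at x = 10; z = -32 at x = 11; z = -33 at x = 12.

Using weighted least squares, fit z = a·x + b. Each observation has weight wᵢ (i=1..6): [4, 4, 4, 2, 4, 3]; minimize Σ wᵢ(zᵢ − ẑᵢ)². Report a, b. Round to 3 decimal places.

Sums needed: Σwᵢ·x·x = 1508, Σwᵢ·x = 148, Σwᵢ·1 = 21.
Moment sums: Σwᵢ·x·z = -4284, Σwᵢ·z = -415.
MᵀWM·[a, b]ᵀ = MᵀWz becomes [[1508, 148]; [148, 21]]·[a, b]ᵀ = [-4284, -415]ᵀ.
Eliminating b: 21·(row 1) − 148·(row 2) gives 9764·a = 21·(-4284) − 148·(-415) = -28544, so a = -7136/2441.
Then b = ((-415) − 148·(-7136/2441))/21 = 2053/2441.

a = -2.923, b = 0.841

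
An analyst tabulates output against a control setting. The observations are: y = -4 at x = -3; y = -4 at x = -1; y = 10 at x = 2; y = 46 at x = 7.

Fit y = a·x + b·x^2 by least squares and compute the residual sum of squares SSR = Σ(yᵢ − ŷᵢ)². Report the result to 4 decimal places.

Sums needed: Σx·x = 63, Σx·x^2 = 323, Σx^2·x^2 = 2499.
Moment sums: Σx·y = 358, Σx^2·y = 2254.
Δ = 63·2499 − 323² = 53108.
a = (358·2499 − 323·2254)/53108 = 2450/781; b = (63·2254 − 323·358)/53108 = 6592/13277.
Residuals: 12514/13277, -18050/13277, 23102/13277, -3816/13277; SSR = 77628/13277.

SSR = 5.8468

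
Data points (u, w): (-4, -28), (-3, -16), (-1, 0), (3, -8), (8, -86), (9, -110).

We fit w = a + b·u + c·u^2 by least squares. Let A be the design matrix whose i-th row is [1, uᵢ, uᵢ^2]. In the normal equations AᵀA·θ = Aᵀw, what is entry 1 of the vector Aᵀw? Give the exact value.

Entry 1 ↔ basis 1, so (Aᵀw)_{1} = Σᵢ wᵢ = (1)·(-28) + (1)·(-16) + (1)·(0) + (1)·(-8) + (1)·(-86) + (1)·(-110) = -248.

-248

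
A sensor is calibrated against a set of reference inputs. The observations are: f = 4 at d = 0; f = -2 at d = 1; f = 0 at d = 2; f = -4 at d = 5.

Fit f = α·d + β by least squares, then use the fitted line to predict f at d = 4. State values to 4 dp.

f̂ = -3.0714

Entries of AᵀA: Σd·d = 30, Σd = 8, Σ1 = 4.
For Aᵀf: Σd·f = -22, Σf = -2.
AᵀA·[α, β]ᵀ = Aᵀf becomes [[30, 8]; [8, 4]]·[α, β]ᵀ = [-22, -2]ᵀ.
Δ = 30·4 − 8² = 56.
α = ((-22)·4 − 8·(-2))/56 = -9/7; β = (30·(-2) − 8·(-22))/56 = 29/14.
At d = 4: f̂ = (-9/7)·(4) + (29/14)·(1) = -43/14.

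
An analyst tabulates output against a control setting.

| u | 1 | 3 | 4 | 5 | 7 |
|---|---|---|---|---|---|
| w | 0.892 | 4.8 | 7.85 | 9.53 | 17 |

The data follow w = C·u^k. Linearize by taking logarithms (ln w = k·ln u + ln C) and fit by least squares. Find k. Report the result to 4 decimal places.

k = 1.5073

Taking logs, ln w = k·ln u + ln C, so regress ln w on ln u.
Over the data: Σln u = 6.0403, Σ(ln u)² = 9.5056, Σln w = 8.6025, Σln u·ln w = 13.7213.
Normal system: [[9.5056, 6.0403]; [6.0403, 5]]·[k, ln C]ᵀ = [13.7213, 8.6025]ᵀ.
Slope k = (n·Σln u·ln w − Σln u·Σln w)/(n·Σ(ln u)² − (Σln u)²) = (5·13.7213 − 6.0403·8.6025)/11.0434 = 1.50727; ln C = (Σln w − k·Σln u)/n = -0.10036.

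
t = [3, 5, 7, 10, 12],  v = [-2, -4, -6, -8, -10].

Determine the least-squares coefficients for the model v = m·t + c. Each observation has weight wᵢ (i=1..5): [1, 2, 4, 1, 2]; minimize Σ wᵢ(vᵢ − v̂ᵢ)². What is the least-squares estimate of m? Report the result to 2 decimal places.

From the data, Σwᵢ·t·t = 643, Σwᵢ·t = 75, Σwᵢ·1 = 10.
Right-hand side: Σwᵢ·t·v = -534, Σwᵢ·v = -62.
Normal equations: [[643, 75]; [75, 10]]·[m, c]ᵀ = [-534, -62]ᵀ.
Determinant 643·10 − 75² = 805.
m = ((-534)·10 − 75·(-62))/805 = -6/7; c = (643·(-62) − 75·(-534))/805 = 8/35.

m = -0.86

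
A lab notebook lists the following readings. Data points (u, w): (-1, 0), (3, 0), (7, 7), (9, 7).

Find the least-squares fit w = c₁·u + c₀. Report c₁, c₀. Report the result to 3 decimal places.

c₁ = 0.831, c₀ = -0.237

The normal system AᵀA·[c₁, c₀]ᵀ = Aᵀw is [[140, 18]; [18, 4]]·[c₁, c₀]ᵀ = [112, 14]ᵀ.
Δ = 140·4 − 18² = 236.
c₁ = (112·4 − 18·14)/236 = 49/59; c₀ = (140·14 − 18·112)/236 = -14/59.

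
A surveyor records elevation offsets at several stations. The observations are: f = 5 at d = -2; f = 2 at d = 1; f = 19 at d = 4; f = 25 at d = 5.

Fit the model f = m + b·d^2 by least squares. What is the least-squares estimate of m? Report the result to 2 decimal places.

With design matrix X, XᵀX = [[4, 46]; [46, 898]] and Xᵀf = [51, 951]ᵀ.
Δ = 4·898 − 46² = 1476.
m = (51·898 − 46·951)/1476 = 57/41; b = (4·951 − 46·51)/1476 = 81/82.

m = 1.39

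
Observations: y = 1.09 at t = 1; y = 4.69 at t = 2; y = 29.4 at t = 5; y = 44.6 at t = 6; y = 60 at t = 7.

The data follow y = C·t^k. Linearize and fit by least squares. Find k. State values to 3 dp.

With ln yᵢ as the transformed response and ln tᵢ as the regressor:
Σln t = 6.0403, Σ(ln t)² = 10.0677, Σln y = 12.9047, Σln t·ln y = 21.2846.
Equations: 10.0677·k + 6.0403·ln C = 21.2846;  6.0403·k + 5·ln C = 12.9047.
Solving (det = 13.8539): k = 2.05540, ln C = 0.09791.

k = 2.055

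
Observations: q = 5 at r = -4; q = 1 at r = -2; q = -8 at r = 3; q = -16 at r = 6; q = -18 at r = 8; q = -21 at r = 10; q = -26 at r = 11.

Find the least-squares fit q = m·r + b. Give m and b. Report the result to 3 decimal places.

m = -1.976, b = -2.823

Entries of AᵀA: Σr·r = 350, Σr = 32, Σ1 = 7.
Right-hand side: Σr·q = -782, Σq = -83.
Eliminating b: 7·(row 1) − 32·(row 2) gives 1426·m = 7·(-782) − 32·(-83) = -2818, so m = -1409/713.
Then b = ((-83) − 32·(-1409/713))/7 = -2013/713.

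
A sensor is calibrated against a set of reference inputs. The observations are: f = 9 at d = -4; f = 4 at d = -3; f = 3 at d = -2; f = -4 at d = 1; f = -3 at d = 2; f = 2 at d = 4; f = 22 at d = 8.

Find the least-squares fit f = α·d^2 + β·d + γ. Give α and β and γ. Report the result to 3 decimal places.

α = 0.508, β = -0.968, γ = -2.722

Setting ∂/∂α … = 0 gives: 4722·α + 486·β + 114·γ = 1616;  486·α + 114·β + 6·γ = 120;  114·α + 6·β + 7·γ = 33.
(Σd^2·d^2 = 4722, Σd^2·d = 486, Σd^2 = 114, Σd·d = 114, Σd = 6, Σ1 = 7, Σd^2·f = 1616, Σd·f = 120, Σf = 33.)
Row-reducing yields α = 11929/23502, β = -7583/7834, γ = -10663/3917.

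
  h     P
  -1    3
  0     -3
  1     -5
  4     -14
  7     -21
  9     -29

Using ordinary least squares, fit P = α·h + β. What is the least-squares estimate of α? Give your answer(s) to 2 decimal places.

The normal equations are: 148·α + 20·β = -472;  20·α + 6·β = -69.
det = 148·6 − 20² = 488.
α = ((-472)·6 − 20·(-69))/488 = -363/122; β = (148·(-69) − 20·(-472))/488 = -193/122.

α = -2.98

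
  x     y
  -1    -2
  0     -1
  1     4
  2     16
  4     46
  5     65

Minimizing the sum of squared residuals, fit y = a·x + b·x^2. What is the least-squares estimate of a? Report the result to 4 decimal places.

a = 3.9588

From the data, Σx·x = 47, Σx·x^2 = 197, Σx^2·x^2 = 899.
For Aᵀy: Σx·y = 547, Σx^2·y = 2427.
Determinant 47·899 − 197² = 3444.
a = (547·899 − 197·2427)/3444 = 6817/1722; b = (47·2427 − 197·547)/3444 = 3155/1722.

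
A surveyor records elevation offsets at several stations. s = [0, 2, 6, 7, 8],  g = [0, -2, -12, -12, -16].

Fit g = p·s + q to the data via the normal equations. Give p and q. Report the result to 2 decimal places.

With design matrix M, MᵀM = [[153, 23]; [23, 5]] and Mᵀg = [-288, -42]ᵀ.
det = 153·5 − 23² = 236.
p = ((-288)·5 − 23·(-42))/236 = -237/118; q = (153·(-42) − 23·(-288))/236 = 99/118.

p = -2.01, q = 0.84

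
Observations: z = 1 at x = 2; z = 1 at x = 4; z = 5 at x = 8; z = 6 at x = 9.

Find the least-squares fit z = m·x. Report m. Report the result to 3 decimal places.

m = 0.606

Setting ∂/∂m … = 0 gives: 165·m = 100.
(Σx·x = 165, Σx·z = 100.)
m = 100/165 = 0.606061.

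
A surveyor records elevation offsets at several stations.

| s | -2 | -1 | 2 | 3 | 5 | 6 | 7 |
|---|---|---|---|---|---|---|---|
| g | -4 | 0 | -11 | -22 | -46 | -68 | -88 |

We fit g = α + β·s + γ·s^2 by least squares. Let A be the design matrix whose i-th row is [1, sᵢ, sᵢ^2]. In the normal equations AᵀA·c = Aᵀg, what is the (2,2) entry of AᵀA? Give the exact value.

128

Row 2 ↔ basis s, column 2 ↔ basis s, so (AᵀA)_{2,2} = Σᵢ (s)·(s) = (-2)·(-2) + (-1)·(-1) + (2)·(2) + (3)·(3) + (5)·(5) + (6)·(6) + (7)·(7) = 128.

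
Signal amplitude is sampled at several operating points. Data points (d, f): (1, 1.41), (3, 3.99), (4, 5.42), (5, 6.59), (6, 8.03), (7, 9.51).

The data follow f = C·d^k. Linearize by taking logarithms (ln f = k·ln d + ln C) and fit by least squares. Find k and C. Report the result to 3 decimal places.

With ln fᵢ as the transformed response and ln dᵢ as the regressor:
XᵀX = [[12.7160, 7.8320]; [7.8320, 6]], rhs = [15.0133, 9.6386]ᵀ  (here Σln d = 7.8320, Σ(ln d)² = 12.7160, Σln f = 9.6386, Σln d·ln f = 15.0133).
Δ = 12.7160·6 − (7.8320)² = 14.9557; k = (15.0133·6 − 7.8320·9.6386)/14.9557 = 0.97559, ln C = (12.7160·9.6386 − 7.8320·15.0133)/14.9557 = 0.33295, so C = exp(0.33295) = 1.39508.

k = 0.976, C = 1.395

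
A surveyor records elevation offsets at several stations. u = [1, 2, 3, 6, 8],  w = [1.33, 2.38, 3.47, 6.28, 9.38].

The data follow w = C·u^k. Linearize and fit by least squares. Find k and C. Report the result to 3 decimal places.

Linearized form: ln w = k·ln u + ln C. From the 5 transformed points,
Σln u = 5.6630, Σ(ln u)² = 9.2219, Σln w = 6.4724, Σln u·ln w = 9.9150.
Equations: 9.2219·k + 5.6630·ln C = 9.9150;  5.6630·k + 5·ln C = 6.4724.
Slope k = (n·Σln u·ln w − Σln u·Σln w)/(n·Σ(ln u)² − (Σln u)²) = (5·9.9150 − 5.6630·6.4724)/14.0403 = 0.92036; ln C = (Σln w − k·Σln u)/n = 0.25208, so C = exp(0.25208) = 1.28671.

k = 0.920, C = 1.287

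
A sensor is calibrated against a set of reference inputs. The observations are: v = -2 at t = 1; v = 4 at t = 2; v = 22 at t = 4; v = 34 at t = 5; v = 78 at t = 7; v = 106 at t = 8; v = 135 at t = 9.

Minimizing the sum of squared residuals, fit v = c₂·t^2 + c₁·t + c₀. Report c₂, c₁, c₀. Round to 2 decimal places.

Forming MᵀM = [[13956, 1782, 240]; [1782, 240, 36]; [240, 36, 7]] and Mᵀv = [22757, 2873, 377]ᵀ gives MᵀM·[c₂, c₁, c₀]ᵀ = Mᵀv.
Solving the 3×3 system (Gaussian elimination) gives c₂ = 2935/1506, c₁ = -3659/1506, c₀ = -117/251.

c₂ = 1.95, c₁ = -2.43, c₀ = -0.47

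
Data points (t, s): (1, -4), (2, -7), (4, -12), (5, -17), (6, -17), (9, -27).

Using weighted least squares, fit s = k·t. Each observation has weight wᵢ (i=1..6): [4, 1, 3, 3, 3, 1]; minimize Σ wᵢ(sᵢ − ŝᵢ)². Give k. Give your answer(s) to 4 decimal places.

Compute the Gram sums: Σwᵢ·t·t = 320.
Moment sums: Σwᵢ·t·s = -978.
k = (-978)/320 = -3.05625.

k = -3.0563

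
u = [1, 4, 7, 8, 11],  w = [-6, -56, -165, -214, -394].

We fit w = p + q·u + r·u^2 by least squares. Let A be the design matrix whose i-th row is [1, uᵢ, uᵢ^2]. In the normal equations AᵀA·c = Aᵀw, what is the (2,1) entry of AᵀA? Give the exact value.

Row 2 ↔ basis u, column 1 ↔ basis 1, so (AᵀA)_{2,1} = Σᵢ u = (1)·(1) + (4)·(1) + (7)·(1) + (8)·(1) + (11)·(1) = 31.

31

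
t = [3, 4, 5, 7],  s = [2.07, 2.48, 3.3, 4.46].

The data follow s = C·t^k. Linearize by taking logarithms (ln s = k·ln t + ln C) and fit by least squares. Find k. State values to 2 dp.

k = 0.93

With ln sᵢ as the transformed response and ln tᵢ as the regressor:
Sums: Σln t = 6.0403, Σ(ln t)² = 9.5056, Σln s = 4.3249, Σln t·ln s = 6.8894.
Normal system: [[9.5056, 6.0403]; [6.0403, 4]]·[k, ln C]ᵀ = [6.8894, 4.3249]ᵀ.
Slope k = (n·Σln t·ln s − Σln t·Σln s)/(n·Σ(ln t)² − (Σln t)²) = (4·6.8894 − 6.0403·4.3249)/1.5378 = 0.93260; ln C = (Σln s − k·Σln t)/n = -0.32706.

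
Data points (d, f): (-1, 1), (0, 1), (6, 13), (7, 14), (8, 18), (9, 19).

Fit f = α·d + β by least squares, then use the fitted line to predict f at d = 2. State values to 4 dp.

f̂ = 5.6661

Forming AᵀA = [[231, 29]; [29, 6]] and Aᵀf = [490, 66]ᵀ gives AᵀA·[α, β]ᵀ = Aᵀf.
Δ = 231·6 − 29² = 545.
α = (490·6 − 29·66)/545 = 1026/545; β = (231·66 − 29·490)/545 = 1036/545.
At d = 2: f̂ = (1026/545)·(2) + (1036/545)·(1) = 3088/545.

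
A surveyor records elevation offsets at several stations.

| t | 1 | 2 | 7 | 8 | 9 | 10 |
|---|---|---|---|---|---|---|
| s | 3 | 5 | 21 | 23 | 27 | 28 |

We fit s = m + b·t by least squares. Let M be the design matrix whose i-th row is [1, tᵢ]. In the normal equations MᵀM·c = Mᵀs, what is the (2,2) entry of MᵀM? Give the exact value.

Row 2 ↔ basis t, column 2 ↔ basis t, so (MᵀM)_{2,2} = Σᵢ (t)·(t) = (1)·(1) + (2)·(2) + (7)·(7) + (8)·(8) + (9)·(9) + (10)·(10) = 299.

299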